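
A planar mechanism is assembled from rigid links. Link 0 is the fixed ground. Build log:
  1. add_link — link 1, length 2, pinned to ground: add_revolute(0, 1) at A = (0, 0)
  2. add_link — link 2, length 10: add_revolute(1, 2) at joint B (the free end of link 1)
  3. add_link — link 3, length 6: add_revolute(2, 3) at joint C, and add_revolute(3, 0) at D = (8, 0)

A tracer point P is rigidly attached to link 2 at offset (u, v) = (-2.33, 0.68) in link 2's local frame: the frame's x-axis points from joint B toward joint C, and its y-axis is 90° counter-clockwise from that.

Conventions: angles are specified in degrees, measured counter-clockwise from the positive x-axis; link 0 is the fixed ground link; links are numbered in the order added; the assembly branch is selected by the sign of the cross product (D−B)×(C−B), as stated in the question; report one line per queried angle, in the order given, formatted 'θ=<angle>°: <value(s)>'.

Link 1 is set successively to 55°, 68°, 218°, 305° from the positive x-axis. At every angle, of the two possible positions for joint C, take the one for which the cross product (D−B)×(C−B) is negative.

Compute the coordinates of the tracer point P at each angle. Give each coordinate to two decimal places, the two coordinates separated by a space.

A=(0,0), D=(8.00,0)
θ=55°: B = A + 2.00·(cos55°, sin55°) = (1.1472, 1.6383)
θ=55°: |BD| = 7.0460
θ=55°: circle(B,10.00) ∩ circle(D,6.00): a=8.0646, h=5.9129
θ=55°:   candidates: C₊=(10.3656,5.5140) cross=41.662; C₋=(7.6159,-5.9877) cross=-41.662
θ=55°:   branch - wants cross < 0 → take C=(7.6159,-5.9877) (cross=-41.662)
θ=55°: ex = (C−B)/|BC| = (0.6469,-0.7626); ey = (0.7626,0.6469)
θ=55°: P = B + -2.33·ex + 0.68·ey = (0.1585,3.8550)
θ=68°: B = A + 2.00·(cos68°, sin68°) = (0.7492, 1.8544)
θ=68°: |BD| = 7.4842
θ=68°: circle(B,10.00) ∩ circle(D,6.00): a=8.0178, h=5.9762
θ=68°:   candidates: C₊=(9.9977,5.6577) cross=44.727; C₋=(7.0362,-5.9221) cross=-44.727
θ=68°:   branch - wants cross < 0 → take C=(7.0362,-5.9221) (cross=-44.727)
θ=68°: ex = (C−B)/|BC| = (0.6287,-0.7776); ey = (0.7776,0.6287)
θ=68°: P = B + -2.33·ex + 0.68·ey = (-0.1869,4.0938)
θ=218°: B = A + 2.00·(cos218°, sin218°) = (-1.5760, -1.2313)
θ=218°: |BD| = 9.6549
θ=218°: circle(B,10.00) ∩ circle(D,6.00): a=8.1418, h=5.8061
θ=218°:   candidates: C₊=(5.7588,5.5657) cross=56.057; C₋=(7.2398,-5.9516) cross=-56.057
θ=218°:   branch - wants cross < 0 → take C=(7.2398,-5.9516) (cross=-56.057)
θ=218°: ex = (C−B)/|BC| = (0.8816,-0.4720); ey = (0.4720,0.8816)
θ=218°: P = B + -2.33·ex + 0.68·ey = (-3.3091,0.4680)
θ=305°: B = A + 2.00·(cos305°, sin305°) = (1.1472, -1.6383)
θ=305°: |BD| = 7.0460
θ=305°: circle(B,10.00) ∩ circle(D,6.00): a=8.0646, h=5.9129
θ=305°:   candidates: C₊=(7.6159,5.9877) cross=41.662; C₋=(10.3656,-5.5140) cross=-41.662
θ=305°:   branch - wants cross < 0 → take C=(10.3656,-5.5140) (cross=-41.662)
θ=305°: ex = (C−B)/|BC| = (0.9218,-0.3876); ey = (0.3876,0.9218)
θ=305°: P = B + -2.33·ex + 0.68·ey = (-0.7372,-0.1084)

θ=55°: 0.16 3.86
θ=68°: -0.19 4.09
θ=218°: -3.31 0.47
θ=305°: -0.74 -0.11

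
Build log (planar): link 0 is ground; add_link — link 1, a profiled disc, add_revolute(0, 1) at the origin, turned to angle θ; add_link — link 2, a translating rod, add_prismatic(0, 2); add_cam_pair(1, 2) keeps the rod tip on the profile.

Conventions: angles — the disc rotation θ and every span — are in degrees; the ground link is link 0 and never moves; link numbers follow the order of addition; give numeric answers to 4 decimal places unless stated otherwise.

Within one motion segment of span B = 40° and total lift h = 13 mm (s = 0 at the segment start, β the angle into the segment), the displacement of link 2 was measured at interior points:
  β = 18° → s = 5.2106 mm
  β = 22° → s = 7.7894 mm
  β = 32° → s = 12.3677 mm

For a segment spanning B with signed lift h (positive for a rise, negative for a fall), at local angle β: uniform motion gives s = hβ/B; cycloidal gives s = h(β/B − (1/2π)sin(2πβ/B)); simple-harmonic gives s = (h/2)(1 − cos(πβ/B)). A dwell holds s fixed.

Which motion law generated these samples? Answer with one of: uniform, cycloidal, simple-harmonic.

candidates at β/B = r: uniform s = h·r (linear in β); cycloidal s = h·(r − sin(2πr)/(2π)); simple-harmonic s = (h/2)(1 − cos(πr))
β=18°: printed 5.2106 | uniform 5.8500, cycloidal 5.2106, simple-harmonic 5.4832
β=22°: printed 7.7894 | uniform 7.1500, cycloidal 7.7894, simple-harmonic 7.5168
β=32°: printed 12.3677 | uniform 10.4000, cycloidal 12.3677, simple-harmonic 11.7586
only one law matches every sample → cycloidal

cycloidal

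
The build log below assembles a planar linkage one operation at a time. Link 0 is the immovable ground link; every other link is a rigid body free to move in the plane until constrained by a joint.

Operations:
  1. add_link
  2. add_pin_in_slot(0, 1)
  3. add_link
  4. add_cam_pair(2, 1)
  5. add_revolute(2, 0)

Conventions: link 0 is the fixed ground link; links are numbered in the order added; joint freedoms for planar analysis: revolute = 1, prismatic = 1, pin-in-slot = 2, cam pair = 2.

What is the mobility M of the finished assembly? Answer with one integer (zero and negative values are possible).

link 0 = ground. State L|J1|J2 = 1|0|0
+link1  2|0|0
PS(0,1) f=2→J2  2|0|1
+link2  3|0|1
C(2,1) f=2→J2  3|0|2
R(2,0) f=1→J1  3|1|2
M = 3(3−1)−2·1−2 = 6−2−2 = 2

M = 2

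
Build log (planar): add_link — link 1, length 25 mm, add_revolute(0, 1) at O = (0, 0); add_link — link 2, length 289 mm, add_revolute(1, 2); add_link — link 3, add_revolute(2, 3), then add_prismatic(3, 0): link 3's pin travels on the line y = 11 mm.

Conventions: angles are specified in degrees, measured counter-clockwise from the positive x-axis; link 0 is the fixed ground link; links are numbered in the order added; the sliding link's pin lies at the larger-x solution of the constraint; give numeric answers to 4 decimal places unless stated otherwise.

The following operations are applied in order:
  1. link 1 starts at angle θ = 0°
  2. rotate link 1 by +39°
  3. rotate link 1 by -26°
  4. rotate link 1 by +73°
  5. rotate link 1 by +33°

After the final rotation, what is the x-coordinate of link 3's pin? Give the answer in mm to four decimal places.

geometry: r = 25 mm, L = 289 mm, e = 11 mm; θ starts at 0°
rotate link 1 by +39°: θ ← 0° +39° = 39°
rotate link 1 by -26°: θ ← 39° -26° = 13°
rotate link 1 by +73°: θ ← 13° +73° = 86°
rotate link 1 by +33°: θ ← 86° +33° = 119°
crank pin P = (r cos θ, r sin θ) = (-12.120241, 21.865493)
h = r sin θ − e = 21.865493 − 11 = 10.865493
x = r cos θ + √(L² − h²) = -12.120241 + 288.795674 = 276.675433

276.6754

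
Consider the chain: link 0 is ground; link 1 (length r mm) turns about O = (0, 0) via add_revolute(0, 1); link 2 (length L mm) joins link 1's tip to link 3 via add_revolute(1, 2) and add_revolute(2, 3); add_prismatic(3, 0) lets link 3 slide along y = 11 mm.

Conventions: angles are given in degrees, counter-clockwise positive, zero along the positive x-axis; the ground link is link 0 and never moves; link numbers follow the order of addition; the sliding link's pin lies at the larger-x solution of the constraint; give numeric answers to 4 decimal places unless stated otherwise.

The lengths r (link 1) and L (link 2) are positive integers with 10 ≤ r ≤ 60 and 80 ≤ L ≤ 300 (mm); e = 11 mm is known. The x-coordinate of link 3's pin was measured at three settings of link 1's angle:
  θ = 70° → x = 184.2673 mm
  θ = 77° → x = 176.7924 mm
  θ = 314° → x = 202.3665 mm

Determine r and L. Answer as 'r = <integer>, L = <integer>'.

constraint per measurement: (x − r cos θ)² + (r sin θ − e)² = L²
subtracting the θ₁ and θ₂ equations cancels the r² and L² terms:
r = (x₁² − x₂²) / (2[(x₁cos θ₁ + e sin θ₁) − (x₂cos θ₂ + e sin θ₂)]) = 58.9997 → r = 59
L² = (x₁ − r cos θ₁)² + (r sin θ₁ − e)² = 28899.9877 → L = 170.0000 → L = 170
check at θ₃=314°: x = 202.3665 (printed 202.3665) ✓

r = 59, L = 170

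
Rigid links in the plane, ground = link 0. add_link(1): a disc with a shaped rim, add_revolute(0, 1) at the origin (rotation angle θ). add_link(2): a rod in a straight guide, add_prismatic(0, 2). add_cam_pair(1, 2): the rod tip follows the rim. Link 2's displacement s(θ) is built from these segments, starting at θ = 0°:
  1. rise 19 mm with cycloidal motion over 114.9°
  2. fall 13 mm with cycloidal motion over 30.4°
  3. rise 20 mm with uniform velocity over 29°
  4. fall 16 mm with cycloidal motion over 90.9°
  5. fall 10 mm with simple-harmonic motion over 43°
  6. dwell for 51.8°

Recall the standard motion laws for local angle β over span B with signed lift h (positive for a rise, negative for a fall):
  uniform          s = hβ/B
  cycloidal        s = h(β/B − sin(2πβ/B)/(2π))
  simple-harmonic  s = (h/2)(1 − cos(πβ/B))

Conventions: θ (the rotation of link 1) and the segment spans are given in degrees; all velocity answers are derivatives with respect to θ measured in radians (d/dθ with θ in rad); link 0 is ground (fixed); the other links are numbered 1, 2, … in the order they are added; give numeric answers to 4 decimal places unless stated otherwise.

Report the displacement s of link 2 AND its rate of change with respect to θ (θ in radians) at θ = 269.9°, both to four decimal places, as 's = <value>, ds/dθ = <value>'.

segment 1 (0° to 114.9°, cycloidal, h = 19) is passed completely: s = 0.0000 + (19) = 19.0000
segment 2 (114.9° to 145.3°, cycloidal, h = -13) is passed completely: s = 19.0000 + (-13) = 6.0000
segment 3 (145.3° to 174.3°, uniform, h = 20) is passed completely: s = 6.0000 + (20) = 26.0000
segment 4 (174.3° to 265.2°, cycloidal, h = -16) is passed completely: s = 26.0000 + (-16) = 10.0000
θ = 269.9° falls in segment 5 (265.2° to 308.2°, simple-harmonic, h = -10): β = 269.9 − 265.2 = 4.7°, B = 43°; Δs = -10/2·(1 − cos(π·0.1093)) = -0.2919; s = 10.0000 − 0.2919 = 9.7081
velocity in seg [265.2°–308.2°] (simple-harmonic), θ in radians: β = 4.7° = 0.0820 rad, B = 43° = 0.7505 rad; ds/dθ = (πh/(2B)) sin(πβ/B) = (π·(-10)/(2·0.7505)) sin(π·0.1093) = -7.046683 mm/rad

s = 9.7081, ds/dθ = -7.0467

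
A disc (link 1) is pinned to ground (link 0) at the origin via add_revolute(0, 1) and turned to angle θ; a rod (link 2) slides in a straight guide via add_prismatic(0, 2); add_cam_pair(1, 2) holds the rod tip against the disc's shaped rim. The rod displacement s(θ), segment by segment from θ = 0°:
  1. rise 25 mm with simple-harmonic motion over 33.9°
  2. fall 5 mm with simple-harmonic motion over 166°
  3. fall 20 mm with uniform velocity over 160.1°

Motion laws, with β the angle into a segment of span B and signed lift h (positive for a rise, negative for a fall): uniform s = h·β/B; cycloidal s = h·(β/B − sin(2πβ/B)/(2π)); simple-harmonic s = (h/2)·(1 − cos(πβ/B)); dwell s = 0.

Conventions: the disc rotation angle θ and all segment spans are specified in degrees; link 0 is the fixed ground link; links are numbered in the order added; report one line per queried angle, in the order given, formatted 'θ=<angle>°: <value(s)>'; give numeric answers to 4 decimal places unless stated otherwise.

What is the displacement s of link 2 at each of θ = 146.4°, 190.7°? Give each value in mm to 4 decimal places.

segment 1 (0° to 33.9°, simple-harmonic, h = 25) is passed completely: s = 0.0000 + (25) = 25.0000
θ = 146.4° falls in segment 2 (33.9° to 199.9°, simple-harmonic, h = -5): β = 146.4 − 33.9 = 112.5°, B = 166°; Δs = -5/2·(1 − cos(π·0.6777)) = -3.8244; s = 25.0000 − 3.8244 = 21.1756
θ = 190.7° falls in segment 2 (33.9° to 199.9°, simple-harmonic, h = -5): β = 190.7 − 33.9 = 156.8°, B = 166°; Δs = -5/2·(1 − cos(π·0.9446)) = -4.9622; s = 25.0000 − 4.9622 = 20.0378

θ=146.4°: 21.1756
θ=190.7°: 20.0378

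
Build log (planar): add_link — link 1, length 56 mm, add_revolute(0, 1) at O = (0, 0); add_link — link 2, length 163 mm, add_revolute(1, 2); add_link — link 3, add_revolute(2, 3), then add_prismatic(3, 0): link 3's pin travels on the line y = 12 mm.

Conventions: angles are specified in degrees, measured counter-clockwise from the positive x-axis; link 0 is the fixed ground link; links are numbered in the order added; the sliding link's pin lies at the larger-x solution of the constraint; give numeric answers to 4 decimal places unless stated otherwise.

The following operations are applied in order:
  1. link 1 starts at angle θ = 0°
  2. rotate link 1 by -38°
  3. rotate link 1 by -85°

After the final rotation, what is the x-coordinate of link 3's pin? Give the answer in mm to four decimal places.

geometry: r = 56 mm, L = 163 mm, e = 12 mm; θ starts at 0°
rotate link 1 by -38°: θ ← 0° -38° = -38°
rotate link 1 by -85°: θ ← -38° -85° = -123°
crank pin P = (r cos θ, r sin θ) = (-30.499786, -46.965552)
h = r sin θ − e = -46.965552 − 12 = -58.965552
x = r cos θ + √(L² − h²) = -30.499786 + 151.960731 = 121.460945

121.4609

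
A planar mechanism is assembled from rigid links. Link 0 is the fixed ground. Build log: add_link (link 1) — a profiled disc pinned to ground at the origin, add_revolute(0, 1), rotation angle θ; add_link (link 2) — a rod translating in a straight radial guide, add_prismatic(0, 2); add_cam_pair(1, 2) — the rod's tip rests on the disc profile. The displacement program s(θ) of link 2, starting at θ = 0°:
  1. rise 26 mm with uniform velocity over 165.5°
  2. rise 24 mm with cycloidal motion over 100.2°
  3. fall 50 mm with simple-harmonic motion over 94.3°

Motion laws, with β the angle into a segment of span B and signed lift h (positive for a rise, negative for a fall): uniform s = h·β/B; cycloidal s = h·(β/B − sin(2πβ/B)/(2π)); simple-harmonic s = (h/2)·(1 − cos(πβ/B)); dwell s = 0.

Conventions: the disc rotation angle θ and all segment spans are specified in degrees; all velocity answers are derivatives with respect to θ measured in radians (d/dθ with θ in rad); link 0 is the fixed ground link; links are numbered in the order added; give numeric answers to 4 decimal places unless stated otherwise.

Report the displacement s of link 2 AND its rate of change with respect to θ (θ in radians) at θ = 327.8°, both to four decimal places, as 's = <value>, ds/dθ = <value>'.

seg 1 [0°–165.5°] uniform, h=26: full span → s += 26 → s = 26.0000
seg 2 [165.5°–265.7°] cycloidal, h=24: full span → s += 24 → s = 50.0000
seg 3 [265.7°–360°] simple-harmonic, h=-50: θ=327.8° here. β=62.1, B=94.3. -50/2·(1 − cos(π·0.6585)) = -36.9430 → s = 13.0570
velocity in seg [265.7°–360°] (simple-harmonic), θ in radians: β = 62.1° = 1.0838 rad, B = 94.3° = 1.6458 rad; ds/dθ = (πh/(2B)) sin(πβ/B) = (π·(-50)/(2·1.6458)) sin(π·0.6585) = -41.922642 mm/rad

s = 13.0570, ds/dθ = -41.9226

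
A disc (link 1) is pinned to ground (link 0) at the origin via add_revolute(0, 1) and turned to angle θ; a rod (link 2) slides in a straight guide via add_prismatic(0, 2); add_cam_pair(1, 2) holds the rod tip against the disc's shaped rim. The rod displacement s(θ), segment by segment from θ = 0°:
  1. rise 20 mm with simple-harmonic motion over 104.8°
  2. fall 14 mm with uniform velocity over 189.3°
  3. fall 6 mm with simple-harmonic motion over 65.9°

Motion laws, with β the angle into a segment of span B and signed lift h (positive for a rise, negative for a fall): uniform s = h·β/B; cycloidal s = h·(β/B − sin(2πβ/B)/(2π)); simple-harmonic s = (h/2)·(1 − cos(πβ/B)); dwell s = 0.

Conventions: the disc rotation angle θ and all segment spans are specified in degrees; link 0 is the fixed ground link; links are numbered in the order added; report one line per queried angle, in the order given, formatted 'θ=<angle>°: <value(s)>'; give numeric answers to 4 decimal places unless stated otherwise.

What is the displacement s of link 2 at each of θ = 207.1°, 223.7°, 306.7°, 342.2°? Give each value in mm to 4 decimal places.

segment 1 (0° to 104.8°, simple-harmonic, h = 20) is passed completely: s = 0.0000 + (20) = 20.0000
θ = 207.1° falls in segment 2 (104.8° to 294.1°, uniform, h = -14): β = 207.1 − 104.8 = 102.3°, B = 189.3°; Δs = -14·102.3/189.3 = -7.5658; s = 20.0000 − 7.5658 = 12.4342
θ = 223.7° falls in segment 2 (104.8° to 294.1°, uniform, h = -14): β = 223.7 − 104.8 = 118.9°, B = 189.3°; Δs = -14·118.9/189.3 = -8.7934; s = 20.0000 − 8.7934 = 11.2066
segment 2 (104.8° to 294.1°, uniform, h = -14) is passed completely: s = 20.0000 + (-14) = 6.0000
θ = 306.7° falls in segment 3 (294.1° to 360°, simple-harmonic, h = -6): β = 306.7 − 294.1 = 12.6°, B = 65.9°; Δs = -6/2·(1 − cos(π·0.1912)) = -0.5251; s = 6.0000 − 0.5251 = 5.4749
θ = 342.2° falls in segment 3 (294.1° to 360°, simple-harmonic, h = -6): β = 342.2 − 294.1 = 48.1°, B = 65.9°; Δs = -6/2·(1 − cos(π·0.7299)) = -4.9832; s = 6.0000 − 4.9832 = 1.0168

θ=207.1°: 12.4342
θ=223.7°: 11.2066
θ=306.7°: 5.4749
θ=342.2°: 1.0168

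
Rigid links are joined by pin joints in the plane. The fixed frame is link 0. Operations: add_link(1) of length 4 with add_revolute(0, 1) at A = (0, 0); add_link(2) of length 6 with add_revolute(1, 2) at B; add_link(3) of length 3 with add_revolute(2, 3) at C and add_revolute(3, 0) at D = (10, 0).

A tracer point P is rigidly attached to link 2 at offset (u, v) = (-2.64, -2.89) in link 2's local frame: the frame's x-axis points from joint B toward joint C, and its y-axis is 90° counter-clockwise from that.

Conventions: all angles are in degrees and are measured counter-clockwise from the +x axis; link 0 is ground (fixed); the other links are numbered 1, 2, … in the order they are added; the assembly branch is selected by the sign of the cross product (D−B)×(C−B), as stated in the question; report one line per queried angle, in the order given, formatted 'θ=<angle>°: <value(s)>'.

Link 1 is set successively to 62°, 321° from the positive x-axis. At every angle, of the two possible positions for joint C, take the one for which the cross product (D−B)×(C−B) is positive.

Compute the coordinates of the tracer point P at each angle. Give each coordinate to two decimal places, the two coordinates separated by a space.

A=(0,0), D=(10.00,0)
θ=62°: B = A + 4.00·(cos62°, sin62°) = (1.8779, 3.5318)
θ=62°: |BD| = 8.8568
θ=62°: circle(B,6.00) ∩ circle(D,3.00): a=5.9526, h=0.7524
θ=62°:   candidates: C₊=(7.6368,1.8480) cross=6.664; C₋=(7.0367,0.4681) cross=-6.664
θ=62°:   branch + wants cross > 0 → take C=(7.6368,1.8480) (cross=6.664)
θ=62°: ex = (C−B)/|BC| = (0.9598,-0.2806); ey = (0.2806,0.9598)
θ=62°: P = B + -2.64·ex + -2.89·ey = (-1.4670,1.4988)
θ=321°: B = A + 4.00·(cos321°, sin321°) = (3.1086, -2.5173)
θ=321°: |BD| = 7.3368
θ=321°: circle(B,6.00) ∩ circle(D,3.00): a=5.5084, h=2.3785
θ=321°:   candidates: C₊=(7.4666,1.6068) cross=17.450; C₋=(9.0987,-2.8614) cross=-17.450
θ=321°:   branch + wants cross > 0 → take C=(7.4666,1.6068) (cross=17.450)
θ=321°: ex = (C−B)/|BC| = (0.7263,0.6873); ey = (-0.6873,0.7263)
θ=321°: P = B + -2.64·ex + -2.89·ey = (3.1775,-6.4310)

θ=62°: -1.47 1.50
θ=321°: 3.18 -6.43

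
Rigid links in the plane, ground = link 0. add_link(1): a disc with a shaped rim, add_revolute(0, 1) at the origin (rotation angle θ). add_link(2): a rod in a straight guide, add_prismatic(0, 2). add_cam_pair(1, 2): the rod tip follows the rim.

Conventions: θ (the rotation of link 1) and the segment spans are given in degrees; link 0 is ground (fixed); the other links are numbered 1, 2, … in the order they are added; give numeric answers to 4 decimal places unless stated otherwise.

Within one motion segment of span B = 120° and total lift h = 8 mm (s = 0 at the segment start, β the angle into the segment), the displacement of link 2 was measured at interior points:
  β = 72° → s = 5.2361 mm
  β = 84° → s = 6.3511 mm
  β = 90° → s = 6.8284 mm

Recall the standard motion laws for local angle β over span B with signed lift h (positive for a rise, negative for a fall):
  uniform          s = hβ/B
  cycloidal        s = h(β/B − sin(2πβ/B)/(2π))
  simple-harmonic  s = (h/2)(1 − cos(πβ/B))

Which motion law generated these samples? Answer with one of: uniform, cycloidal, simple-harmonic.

candidates at β/B = r: uniform s = h·r (linear in β); cycloidal s = h·(r − sin(2πr)/(2π)); simple-harmonic s = (h/2)(1 − cos(πr))
β=72°: printed 5.2361 | uniform 4.8000, cycloidal 5.5484, simple-harmonic 5.2361
β=84°: printed 6.3511 | uniform 5.6000, cycloidal 6.8109, simple-harmonic 6.3511
β=90°: printed 6.8284 | uniform 6.0000, cycloidal 7.2732, simple-harmonic 6.8284
only one law matches every sample → simple-harmonic

simple-harmonic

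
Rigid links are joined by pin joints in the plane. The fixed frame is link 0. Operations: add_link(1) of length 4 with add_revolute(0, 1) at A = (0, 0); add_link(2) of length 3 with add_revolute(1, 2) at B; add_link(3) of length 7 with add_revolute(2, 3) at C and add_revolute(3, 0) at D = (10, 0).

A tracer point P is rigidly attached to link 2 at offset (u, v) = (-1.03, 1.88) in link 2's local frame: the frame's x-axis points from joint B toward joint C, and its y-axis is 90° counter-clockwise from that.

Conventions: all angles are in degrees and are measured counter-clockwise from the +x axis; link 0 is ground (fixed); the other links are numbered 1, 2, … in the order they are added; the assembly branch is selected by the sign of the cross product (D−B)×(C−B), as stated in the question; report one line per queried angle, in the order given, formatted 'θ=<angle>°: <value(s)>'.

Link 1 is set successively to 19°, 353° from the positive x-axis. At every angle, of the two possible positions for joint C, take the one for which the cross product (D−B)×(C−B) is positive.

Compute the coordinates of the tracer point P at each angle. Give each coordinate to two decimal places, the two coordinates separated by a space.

A=(0,0), D=(10.00,0)
θ=19°: B = A + 4.00·(cos19°, sin19°) = (3.7821, 1.3023)
θ=19°: |BD| = 6.3528
θ=19°: circle(B,3.00) ∩ circle(D,7.00): a=0.0282, h=2.9999
θ=19°:   candidates: C₊=(4.4246,4.2327) cross=19.058; C₋=(3.1947,-1.6397) cross=-19.058
θ=19°:   branch + wants cross > 0 → take C=(4.4246,4.2327) (cross=19.058)
θ=19°: ex = (C−B)/|BC| = (0.2142,0.9768); ey = (-0.9768,0.2142)
θ=19°: P = B + -1.03·ex + 1.88·ey = (1.7251,0.6988)
θ=353°: B = A + 4.00·(cos353°, sin353°) = (3.9702, -0.4875)
θ=353°: |BD| = 6.0495
θ=353°: circle(B,3.00) ∩ circle(D,7.00): a=-0.2813, h=2.9868
θ=353°:   candidates: C₊=(3.4491,2.4669) cross=18.068; C₋=(3.9305,-3.4872) cross=-18.068
θ=353°:   branch + wants cross > 0 → take C=(3.4491,2.4669) (cross=18.068)
θ=353°: ex = (C−B)/|BC| = (-0.1737,0.9848); ey = (-0.9848,-0.1737)
θ=353°: P = B + -1.03·ex + 1.88·ey = (2.2977,-1.8284)

θ=19°: 1.73 0.70
θ=353°: 2.30 -1.83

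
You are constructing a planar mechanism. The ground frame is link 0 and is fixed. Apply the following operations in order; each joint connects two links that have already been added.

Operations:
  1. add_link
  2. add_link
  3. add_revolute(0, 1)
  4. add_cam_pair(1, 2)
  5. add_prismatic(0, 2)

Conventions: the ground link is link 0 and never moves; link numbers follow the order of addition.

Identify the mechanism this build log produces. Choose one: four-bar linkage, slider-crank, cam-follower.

links: 3 (incl. ground); joints: 1 revolute, 1 prismatic, 1 higher (cam) pair, forming one closed loop
3 links, revolute + prismatic + higher pair in one loop → cam-follower

cam-follower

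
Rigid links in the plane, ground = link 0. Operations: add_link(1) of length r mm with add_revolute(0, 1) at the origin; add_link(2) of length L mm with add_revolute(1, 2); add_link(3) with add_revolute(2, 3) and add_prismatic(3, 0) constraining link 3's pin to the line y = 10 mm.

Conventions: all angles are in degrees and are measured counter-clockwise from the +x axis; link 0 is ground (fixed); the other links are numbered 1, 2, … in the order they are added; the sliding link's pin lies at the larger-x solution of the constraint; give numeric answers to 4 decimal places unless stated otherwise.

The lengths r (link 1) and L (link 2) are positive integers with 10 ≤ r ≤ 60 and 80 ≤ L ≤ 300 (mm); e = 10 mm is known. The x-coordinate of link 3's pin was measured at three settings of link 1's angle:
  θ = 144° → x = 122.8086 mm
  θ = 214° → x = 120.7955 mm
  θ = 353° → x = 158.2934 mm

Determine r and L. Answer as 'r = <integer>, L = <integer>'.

constraint per measurement: (x − r cos θ)² + (r sin θ − e)² = L²
subtracting the θ₁ and θ₂ equations cancels the r² and L² terms:
r = (x₁² − x₂²) / (2[(x₁cos θ₁ + e sin θ₁) − (x₂cos θ₂ + e sin θ₂)]) = 20.0007 → r = 20
L² = (x₁ − r cos θ₁)² + (r sin θ₁ − e)² = 19321.0079 → L = 139.0000 → L = 139
check at θ₃=353°: x = 158.2934 (printed 158.2934) ✓

r = 20, L = 139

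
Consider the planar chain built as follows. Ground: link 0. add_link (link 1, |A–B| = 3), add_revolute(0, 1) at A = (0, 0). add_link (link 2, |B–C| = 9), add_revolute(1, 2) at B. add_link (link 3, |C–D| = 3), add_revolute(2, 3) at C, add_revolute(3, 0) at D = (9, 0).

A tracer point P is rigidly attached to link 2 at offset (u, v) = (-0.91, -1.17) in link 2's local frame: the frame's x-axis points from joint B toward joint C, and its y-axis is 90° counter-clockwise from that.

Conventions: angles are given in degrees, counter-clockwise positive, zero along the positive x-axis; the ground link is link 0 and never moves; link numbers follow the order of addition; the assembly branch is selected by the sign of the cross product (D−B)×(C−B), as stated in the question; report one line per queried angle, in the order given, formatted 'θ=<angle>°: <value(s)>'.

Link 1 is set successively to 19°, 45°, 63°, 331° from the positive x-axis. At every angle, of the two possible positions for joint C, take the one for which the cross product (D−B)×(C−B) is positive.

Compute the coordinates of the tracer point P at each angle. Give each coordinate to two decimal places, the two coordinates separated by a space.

A=(0,0), D=(9.00,0)
θ=19°: B = A + 3.00·(cos19°, sin19°) = (2.8366, 0.9767)
θ=19°: |BD| = 6.2404
θ=19°: circle(B,9.00) ∩ circle(D,3.00): a=8.8891, h=1.4086
θ=19°:   candidates: C₊=(11.8366,0.9767) cross=8.790; C₋=(11.3956,-1.8058) cross=-8.790
θ=19°:   branch + wants cross > 0 → take C=(11.8366,0.9767) (cross=8.790)
θ=19°: ex = (C−B)/|BC| = (1.0000,-0.0000); ey = (0.0000,1.0000)
θ=19°: P = B + -0.91·ex + -1.17·ey = (1.9266,-0.1933)
θ=45°: B = A + 3.00·(cos45°, sin45°) = (2.1213, 2.1213)
θ=45°: |BD| = 7.1983
θ=45°: circle(B,9.00) ∩ circle(D,3.00): a=8.6003, h=2.6523
θ=45°:   candidates: C₊=(11.1213,2.1213) cross=19.092; C₋=(9.5581,-2.9476) cross=-19.092
θ=45°:   branch + wants cross > 0 → take C=(11.1213,2.1213) (cross=19.092)
θ=45°: ex = (C−B)/|BC| = (1.0000,0.0000); ey = (-0.0000,1.0000)
θ=45°: P = B + -0.91·ex + -1.17·ey = (1.2113,0.9513)
θ=63°: B = A + 3.00·(cos63°, sin63°) = (1.3620, 2.6730)
θ=63°: |BD| = 8.0923
θ=63°: circle(B,9.00) ∩ circle(D,3.00): a=8.4948, h=2.9729
θ=63°:   candidates: C₊=(10.3620,2.6730) cross=24.057; C₋=(8.3980,-2.9390) cross=-24.057
θ=63°:   branch + wants cross > 0 → take C=(10.3620,2.6730) (cross=24.057)
θ=63°: ex = (C−B)/|BC| = (1.0000,0.0000); ey = (-0.0000,1.0000)
θ=63°: P = B + -0.91·ex + -1.17·ey = (0.4520,1.5030)
θ=331°: B = A + 3.00·(cos331°, sin331°) = (2.6239, -1.4544)
θ=331°: |BD| = 6.5399
θ=331°: circle(B,9.00) ∩ circle(D,3.00): a=8.7746, h=2.0015
θ=331°:   candidates: C₊=(10.7336,2.4484) cross=13.090; C₋=(11.6239,-1.4544) cross=-13.090
θ=331°:   branch + wants cross > 0 → take C=(10.7336,2.4484) (cross=13.090)
θ=331°: ex = (C−B)/|BC| = (0.9011,0.4336); ey = (-0.4336,0.9011)
θ=331°: P = B + -0.91·ex + -1.17·ey = (2.3112,-2.9033)

θ=19°: 1.93 -0.19
θ=45°: 1.21 0.95
θ=63°: 0.45 1.50
θ=331°: 2.31 -2.90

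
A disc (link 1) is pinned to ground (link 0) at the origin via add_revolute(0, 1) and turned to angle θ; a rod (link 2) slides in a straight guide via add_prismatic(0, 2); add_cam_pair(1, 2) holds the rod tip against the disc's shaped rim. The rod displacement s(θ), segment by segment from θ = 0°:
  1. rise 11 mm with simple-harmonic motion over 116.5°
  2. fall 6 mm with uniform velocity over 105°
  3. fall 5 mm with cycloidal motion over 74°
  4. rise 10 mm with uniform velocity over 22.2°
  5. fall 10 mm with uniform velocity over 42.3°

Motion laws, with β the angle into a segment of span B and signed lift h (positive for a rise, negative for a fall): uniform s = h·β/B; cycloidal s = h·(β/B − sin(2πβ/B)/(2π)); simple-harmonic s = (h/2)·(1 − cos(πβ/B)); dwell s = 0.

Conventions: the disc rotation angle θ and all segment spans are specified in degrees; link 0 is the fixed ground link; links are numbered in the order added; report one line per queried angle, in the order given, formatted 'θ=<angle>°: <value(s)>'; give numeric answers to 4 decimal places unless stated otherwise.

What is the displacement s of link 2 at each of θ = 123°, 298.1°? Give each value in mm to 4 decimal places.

segment 1 (0° to 116.5°, simple-harmonic, h = 11) is passed completely: s = 0.0000 + (11) = 11.0000
θ = 123° falls in segment 2 (116.5° to 221.5°, uniform, h = -6): β = 123 − 116.5 = 6.5°, B = 105°; Δs = -6·6.5/105 = -0.3714; s = 11.0000 − 0.3714 = 10.6286
segment 2 (116.5° to 221.5°, uniform, h = -6) is passed completely: s = 11.0000 + (-6) = 5.0000
segment 3 (221.5° to 295.5°, cycloidal, h = -5) is passed completely: s = 5.0000 + (-5) = 0.0000
θ = 298.1° falls in segment 4 (295.5° to 317.7°, uniform, h = 10): β = 298.1 − 295.5 = 2.6°, B = 22.2°; Δs = 10·2.6/22.2 = 1.1712; s = 0.0000 + 1.1712 = 1.1712

θ=123°: 10.6286
θ=298.1°: 1.1712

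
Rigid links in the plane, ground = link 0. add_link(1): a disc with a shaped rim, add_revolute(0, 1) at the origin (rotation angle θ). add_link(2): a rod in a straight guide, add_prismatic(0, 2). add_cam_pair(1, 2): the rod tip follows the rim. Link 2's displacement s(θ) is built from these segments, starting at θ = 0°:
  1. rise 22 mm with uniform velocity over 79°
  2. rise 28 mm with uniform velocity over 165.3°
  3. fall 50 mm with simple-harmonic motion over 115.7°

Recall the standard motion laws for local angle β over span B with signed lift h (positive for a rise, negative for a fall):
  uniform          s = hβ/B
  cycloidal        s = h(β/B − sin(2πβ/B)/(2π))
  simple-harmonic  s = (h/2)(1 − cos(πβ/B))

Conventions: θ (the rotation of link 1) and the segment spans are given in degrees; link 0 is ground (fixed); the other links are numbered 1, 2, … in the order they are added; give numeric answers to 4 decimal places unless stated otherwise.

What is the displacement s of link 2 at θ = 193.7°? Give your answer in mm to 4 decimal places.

segment 1 (0° to 79°, uniform, h = 22) is passed completely: s = 0.0000 + (22) = 22.0000
θ = 193.7° falls in segment 2 (79° to 244.3°, uniform, h = 28): β = 193.7 − 79 = 114.7°, B = 165.3°; Δs = 28·114.7/165.3 = 19.4289; s = 22.0000 + 19.4289 = 41.4289

41.4289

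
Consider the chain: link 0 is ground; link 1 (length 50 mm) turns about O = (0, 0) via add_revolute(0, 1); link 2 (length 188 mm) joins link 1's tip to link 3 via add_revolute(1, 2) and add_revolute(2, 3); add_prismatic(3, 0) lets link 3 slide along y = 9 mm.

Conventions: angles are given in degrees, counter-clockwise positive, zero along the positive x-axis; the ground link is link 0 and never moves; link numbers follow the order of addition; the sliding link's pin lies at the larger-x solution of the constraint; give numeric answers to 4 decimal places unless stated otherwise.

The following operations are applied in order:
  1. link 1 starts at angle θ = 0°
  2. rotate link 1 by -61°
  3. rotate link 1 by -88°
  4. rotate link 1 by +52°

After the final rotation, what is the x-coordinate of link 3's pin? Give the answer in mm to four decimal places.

geometry: r = 50 mm, L = 188 mm, e = 9 mm; θ starts at 0°
rotate link 1 by -61°: θ ← 0° -61° = -61°
rotate link 1 by -88°: θ ← -61° -88° = -149°
rotate link 1 by +52°: θ ← -149° +52° = -97°
crank pin P = (r cos θ, r sin θ) = (-6.093467, -49.627308)
h = r sin θ − e = -49.627308 − 9 = -58.627308
x = r cos θ + √(L² − h²) = -6.093467 + 178.624855 = 172.531388

172.5314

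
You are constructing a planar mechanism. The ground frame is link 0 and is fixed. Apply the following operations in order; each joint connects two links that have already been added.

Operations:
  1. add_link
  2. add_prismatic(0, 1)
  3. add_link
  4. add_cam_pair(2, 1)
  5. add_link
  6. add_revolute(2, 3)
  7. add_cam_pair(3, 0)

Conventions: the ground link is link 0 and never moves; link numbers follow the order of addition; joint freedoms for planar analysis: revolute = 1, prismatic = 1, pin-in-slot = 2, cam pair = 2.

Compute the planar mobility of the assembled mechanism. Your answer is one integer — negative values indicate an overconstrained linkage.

(L,J1,J2)=(1,0,0); link0 fixed
link1: (2,0,0)
P 0-1 [J1]: (2,1,0)
link2: (3,1,0)
C 2-1 [J2]: (3,1,1)
link3: (4,1,1)
R 2-3 [J1]: (4,2,1)
C 3-0 [J2]: (4,2,2)
Grübler: 3·3 − 2·2 − 2 = 3

M = 3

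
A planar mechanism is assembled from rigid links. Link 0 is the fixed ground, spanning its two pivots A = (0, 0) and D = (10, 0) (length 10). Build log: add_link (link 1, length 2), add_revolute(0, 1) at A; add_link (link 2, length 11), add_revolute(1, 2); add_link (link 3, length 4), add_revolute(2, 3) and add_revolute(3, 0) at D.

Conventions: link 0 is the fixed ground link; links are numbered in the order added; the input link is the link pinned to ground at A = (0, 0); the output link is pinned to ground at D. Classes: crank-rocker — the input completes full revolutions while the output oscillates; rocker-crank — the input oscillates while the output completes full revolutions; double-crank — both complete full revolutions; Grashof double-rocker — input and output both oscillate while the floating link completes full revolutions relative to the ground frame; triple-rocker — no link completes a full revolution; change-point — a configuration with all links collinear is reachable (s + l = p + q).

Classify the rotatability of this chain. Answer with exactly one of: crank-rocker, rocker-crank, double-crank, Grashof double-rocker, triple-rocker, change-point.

lengths: ground=10, input=2, coupler=11, output=4
sorted: s=2 (shortest), l=11 (longest), p+q=14
s + l = 13 vs p + q = 14
s + l < p + q (Grashof) with shortest = input link → crank-rocker

crank-rocker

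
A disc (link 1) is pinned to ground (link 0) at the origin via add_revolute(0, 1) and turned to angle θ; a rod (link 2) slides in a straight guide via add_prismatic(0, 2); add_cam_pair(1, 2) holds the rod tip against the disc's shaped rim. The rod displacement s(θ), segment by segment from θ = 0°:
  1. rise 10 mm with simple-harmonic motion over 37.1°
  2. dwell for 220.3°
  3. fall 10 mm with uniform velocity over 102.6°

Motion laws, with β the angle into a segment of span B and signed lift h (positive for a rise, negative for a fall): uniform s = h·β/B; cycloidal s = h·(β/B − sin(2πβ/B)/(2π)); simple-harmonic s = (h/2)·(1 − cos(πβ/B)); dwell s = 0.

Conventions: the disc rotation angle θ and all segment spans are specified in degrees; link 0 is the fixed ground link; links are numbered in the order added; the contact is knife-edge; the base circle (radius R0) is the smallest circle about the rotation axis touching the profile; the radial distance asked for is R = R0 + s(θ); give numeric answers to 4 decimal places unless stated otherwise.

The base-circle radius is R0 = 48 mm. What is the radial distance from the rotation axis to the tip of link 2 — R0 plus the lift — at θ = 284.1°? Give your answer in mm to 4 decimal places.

segment 1 (0° to 37.1°, simple-harmonic, h = 10) is passed completely: s = 0.0000 + (10) = 10.0000
segment 2 (37.1° to 257.4°, dwell): s unchanged at 10.0000
θ = 284.1° falls in segment 3 (257.4° to 360°, uniform, h = -10): β = 284.1 − 257.4 = 26.7°, B = 102.6°; Δs = -10·26.7/102.6 = -2.6023; s = 10.0000 − 2.6023 = 7.3977
R = R0 + s = 48 + 7.3977 = 55.3977

55.3977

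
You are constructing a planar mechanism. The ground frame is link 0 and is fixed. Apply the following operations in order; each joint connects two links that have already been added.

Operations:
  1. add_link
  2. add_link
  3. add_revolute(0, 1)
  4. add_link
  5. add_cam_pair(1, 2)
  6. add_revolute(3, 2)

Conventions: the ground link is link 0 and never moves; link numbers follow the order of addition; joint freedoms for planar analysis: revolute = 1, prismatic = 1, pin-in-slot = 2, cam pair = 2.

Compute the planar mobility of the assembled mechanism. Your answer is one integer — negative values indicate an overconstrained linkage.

ground; <1,0,0>
#1 <2,0,0>
#2 <3,0,0>
R:0↔1 J1 <3,1,0>
#3 <4,1,0>
C:1↔2 J2 <4,1,1>
R:3↔2 J1 <4,2,1>
3×3 − 2×2 − 1×1 = 4

M = 4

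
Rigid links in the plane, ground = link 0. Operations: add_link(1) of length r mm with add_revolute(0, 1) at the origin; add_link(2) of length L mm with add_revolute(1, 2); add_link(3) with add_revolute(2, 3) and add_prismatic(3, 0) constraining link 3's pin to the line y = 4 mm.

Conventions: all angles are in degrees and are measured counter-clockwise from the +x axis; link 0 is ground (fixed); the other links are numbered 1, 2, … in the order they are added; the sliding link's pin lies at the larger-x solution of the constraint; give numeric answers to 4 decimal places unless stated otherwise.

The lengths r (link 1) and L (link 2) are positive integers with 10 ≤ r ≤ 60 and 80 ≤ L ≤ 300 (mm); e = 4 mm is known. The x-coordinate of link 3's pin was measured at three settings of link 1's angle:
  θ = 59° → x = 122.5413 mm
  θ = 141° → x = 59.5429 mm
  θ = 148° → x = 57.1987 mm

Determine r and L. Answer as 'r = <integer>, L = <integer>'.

constraint per measurement: (x − r cos θ)² + (r sin θ − e)² = L²
subtracting the θ₁ and θ₂ equations cancels the r² and L² terms:
r = (x₁² − x₂²) / (2[(x₁cos θ₁ + e sin θ₁) − (x₂cos θ₂ + e sin θ₂)]) = 51.9999 → r = 52
L² = (x₁ − r cos θ₁)² + (r sin θ₁ − e)² = 10815.9913 → L = 104.0000 → L = 104
check at θ₃=148°: x = 57.1987 (printed 57.1987) ✓

r = 52, L = 104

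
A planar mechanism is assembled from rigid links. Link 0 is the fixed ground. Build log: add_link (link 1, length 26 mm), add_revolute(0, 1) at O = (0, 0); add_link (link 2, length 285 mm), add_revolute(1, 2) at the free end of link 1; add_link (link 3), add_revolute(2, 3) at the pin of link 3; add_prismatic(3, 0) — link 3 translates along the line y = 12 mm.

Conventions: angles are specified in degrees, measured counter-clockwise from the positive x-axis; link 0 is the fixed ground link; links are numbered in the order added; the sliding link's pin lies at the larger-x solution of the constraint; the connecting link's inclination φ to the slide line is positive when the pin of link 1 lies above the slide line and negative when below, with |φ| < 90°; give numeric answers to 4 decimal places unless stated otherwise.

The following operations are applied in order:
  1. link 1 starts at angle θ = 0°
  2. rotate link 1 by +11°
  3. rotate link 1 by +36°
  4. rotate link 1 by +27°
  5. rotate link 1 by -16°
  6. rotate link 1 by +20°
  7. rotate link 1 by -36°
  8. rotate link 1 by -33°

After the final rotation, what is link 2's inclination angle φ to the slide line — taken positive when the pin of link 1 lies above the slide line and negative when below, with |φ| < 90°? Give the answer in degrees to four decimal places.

geometry: r = 26 mm, L = 285 mm, e = 12 mm; θ starts at 0°
rotate link 1 by +11°: θ ← 0° +11° = 11°
rotate link 1 by +36°: θ ← 11° +36° = 47°
rotate link 1 by +27°: θ ← 47° +27° = 74°
rotate link 1 by -16°: θ ← 74° -16° = 58°
rotate link 1 by +20°: θ ← 58° +20° = 78°
rotate link 1 by -36°: θ ← 78° -36° = 42°
rotate link 1 by -33°: θ ← 42° -33° = 9°
h = r sin θ − e = 4.067296 − 12 = -7.932704
sin φ = h / L = -7.932704 / 285 = -0.02783405
φ = arcsin(-0.02783405) = -1.594980°

-1.5950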